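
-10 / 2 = -5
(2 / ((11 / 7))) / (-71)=-14 / 781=-0.02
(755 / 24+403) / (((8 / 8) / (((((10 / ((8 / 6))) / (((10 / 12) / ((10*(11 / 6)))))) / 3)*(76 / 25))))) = 2179243 / 30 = 72641.43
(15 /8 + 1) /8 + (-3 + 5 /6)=-1.81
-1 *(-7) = 7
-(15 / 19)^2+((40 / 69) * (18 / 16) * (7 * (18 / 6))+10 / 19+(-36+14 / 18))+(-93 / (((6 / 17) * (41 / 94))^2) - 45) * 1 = -501328832035 / 125616087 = -3990.96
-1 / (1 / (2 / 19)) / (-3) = 2 / 57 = 0.04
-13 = -13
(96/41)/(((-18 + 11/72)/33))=-228096/52685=-4.33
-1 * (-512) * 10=5120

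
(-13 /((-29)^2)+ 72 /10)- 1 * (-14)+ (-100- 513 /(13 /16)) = -710.20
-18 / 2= -9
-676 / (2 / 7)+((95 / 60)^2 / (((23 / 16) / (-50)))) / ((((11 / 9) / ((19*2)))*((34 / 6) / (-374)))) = 4060982 / 23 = 176564.43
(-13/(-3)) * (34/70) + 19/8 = 4.48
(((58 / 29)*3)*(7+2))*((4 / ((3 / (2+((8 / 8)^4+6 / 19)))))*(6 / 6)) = 4536 / 19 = 238.74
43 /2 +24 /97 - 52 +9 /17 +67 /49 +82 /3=-495707 /484806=-1.02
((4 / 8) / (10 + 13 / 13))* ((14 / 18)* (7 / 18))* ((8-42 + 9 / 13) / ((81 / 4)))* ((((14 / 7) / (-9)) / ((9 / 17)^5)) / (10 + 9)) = 60250211938 / 9473593217517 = 0.01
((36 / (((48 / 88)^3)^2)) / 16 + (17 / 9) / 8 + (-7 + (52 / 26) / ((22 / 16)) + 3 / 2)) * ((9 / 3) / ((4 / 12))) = 734.62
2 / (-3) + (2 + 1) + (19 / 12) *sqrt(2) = 4.57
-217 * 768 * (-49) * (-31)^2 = 7847664384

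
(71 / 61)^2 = 5041 / 3721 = 1.35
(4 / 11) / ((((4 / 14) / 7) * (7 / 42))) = 588 / 11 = 53.45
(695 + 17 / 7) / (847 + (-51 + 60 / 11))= 26851 / 30856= 0.87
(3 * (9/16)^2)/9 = 27/256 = 0.11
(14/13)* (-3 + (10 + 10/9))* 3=1022/39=26.21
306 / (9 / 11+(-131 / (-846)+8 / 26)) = 37019268 / 154939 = 238.93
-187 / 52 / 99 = -17 / 468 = -0.04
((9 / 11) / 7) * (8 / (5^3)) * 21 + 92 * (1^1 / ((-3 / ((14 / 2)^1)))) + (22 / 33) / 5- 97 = -1284427 / 4125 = -311.38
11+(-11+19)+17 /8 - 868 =-6775 /8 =-846.88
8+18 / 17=154 / 17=9.06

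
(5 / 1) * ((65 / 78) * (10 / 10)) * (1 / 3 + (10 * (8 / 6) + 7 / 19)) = 10000 / 171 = 58.48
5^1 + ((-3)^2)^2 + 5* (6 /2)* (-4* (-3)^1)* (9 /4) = 491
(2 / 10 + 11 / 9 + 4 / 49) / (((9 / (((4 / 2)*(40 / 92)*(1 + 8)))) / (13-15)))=-26528 / 10143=-2.62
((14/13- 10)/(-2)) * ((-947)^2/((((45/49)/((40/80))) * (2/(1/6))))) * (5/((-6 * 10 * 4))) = -1274365589/336960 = -3781.95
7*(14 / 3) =98 / 3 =32.67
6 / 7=0.86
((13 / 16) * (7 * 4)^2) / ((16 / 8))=637 / 2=318.50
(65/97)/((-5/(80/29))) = -1040/2813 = -0.37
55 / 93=0.59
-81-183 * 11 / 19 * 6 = -716.68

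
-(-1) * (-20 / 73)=-20 / 73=-0.27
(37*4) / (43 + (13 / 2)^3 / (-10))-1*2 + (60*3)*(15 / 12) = 289029 / 1243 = 232.53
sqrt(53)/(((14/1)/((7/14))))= sqrt(53)/28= 0.26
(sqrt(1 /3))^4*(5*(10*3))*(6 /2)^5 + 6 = 4056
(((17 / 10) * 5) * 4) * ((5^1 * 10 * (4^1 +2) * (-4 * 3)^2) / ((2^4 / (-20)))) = -1836000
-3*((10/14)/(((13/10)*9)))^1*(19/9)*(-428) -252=-212564/2457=-86.51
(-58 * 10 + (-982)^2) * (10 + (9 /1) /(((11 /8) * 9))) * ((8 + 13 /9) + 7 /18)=1118264288 /11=101660389.82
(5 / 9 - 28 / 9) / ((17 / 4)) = -92 / 153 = -0.60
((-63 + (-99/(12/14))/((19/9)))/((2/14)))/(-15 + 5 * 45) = -1491/380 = -3.92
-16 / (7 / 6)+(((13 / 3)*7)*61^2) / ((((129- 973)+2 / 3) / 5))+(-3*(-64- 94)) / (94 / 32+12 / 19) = -302009639 / 549010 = -550.10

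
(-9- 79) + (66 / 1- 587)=-609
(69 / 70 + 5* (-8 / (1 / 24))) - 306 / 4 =-36243 / 35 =-1035.51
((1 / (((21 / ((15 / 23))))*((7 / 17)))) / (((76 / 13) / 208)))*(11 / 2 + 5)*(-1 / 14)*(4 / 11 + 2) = -1120470 / 235543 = -4.76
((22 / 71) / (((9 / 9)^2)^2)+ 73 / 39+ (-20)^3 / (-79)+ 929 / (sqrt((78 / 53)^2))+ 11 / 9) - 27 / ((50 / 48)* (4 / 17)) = 20532623651 / 32812650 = 625.75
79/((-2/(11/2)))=-869/4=-217.25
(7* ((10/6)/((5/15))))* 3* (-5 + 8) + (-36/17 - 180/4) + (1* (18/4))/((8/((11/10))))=730323/2720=268.50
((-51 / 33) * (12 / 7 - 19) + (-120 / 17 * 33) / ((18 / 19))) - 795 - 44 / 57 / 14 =-6879476 / 6783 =-1014.22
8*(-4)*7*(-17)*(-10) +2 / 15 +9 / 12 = -2284747 / 60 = -38079.12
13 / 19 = 0.68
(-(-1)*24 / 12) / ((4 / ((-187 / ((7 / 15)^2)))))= -429.34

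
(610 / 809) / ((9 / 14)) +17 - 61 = -311824 / 7281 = -42.83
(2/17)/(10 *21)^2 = 1/374850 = 0.00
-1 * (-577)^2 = -332929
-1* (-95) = 95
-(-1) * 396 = 396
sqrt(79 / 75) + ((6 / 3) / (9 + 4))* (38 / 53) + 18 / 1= sqrt(237) / 15 + 12478 / 689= 19.14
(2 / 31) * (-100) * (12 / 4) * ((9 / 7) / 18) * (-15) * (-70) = -45000 / 31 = -1451.61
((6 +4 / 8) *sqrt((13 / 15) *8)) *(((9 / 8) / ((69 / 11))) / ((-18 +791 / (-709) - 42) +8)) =-101387 *sqrt(390) / 34646280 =-0.06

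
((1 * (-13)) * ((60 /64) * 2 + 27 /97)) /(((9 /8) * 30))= -7241 /8730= -0.83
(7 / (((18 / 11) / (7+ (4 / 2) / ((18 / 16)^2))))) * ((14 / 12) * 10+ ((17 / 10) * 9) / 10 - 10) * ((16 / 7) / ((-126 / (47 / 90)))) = -9845231 / 8857350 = -1.11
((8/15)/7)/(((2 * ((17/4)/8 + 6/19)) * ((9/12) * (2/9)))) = 4864/18025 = 0.27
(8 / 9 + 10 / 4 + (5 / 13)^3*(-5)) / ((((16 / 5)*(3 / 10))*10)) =613835 / 1898208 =0.32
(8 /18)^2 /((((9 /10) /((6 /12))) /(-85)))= -6800 /729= -9.33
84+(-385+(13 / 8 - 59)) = -358.38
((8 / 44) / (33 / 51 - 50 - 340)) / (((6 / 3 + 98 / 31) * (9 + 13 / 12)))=-1581 / 176197780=-0.00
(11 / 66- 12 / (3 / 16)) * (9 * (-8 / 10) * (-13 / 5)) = -29874 / 25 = -1194.96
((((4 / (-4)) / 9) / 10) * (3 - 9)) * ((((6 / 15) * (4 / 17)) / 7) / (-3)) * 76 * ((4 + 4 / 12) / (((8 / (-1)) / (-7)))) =-0.09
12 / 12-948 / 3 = -315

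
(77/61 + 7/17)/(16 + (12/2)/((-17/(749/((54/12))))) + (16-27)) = -5208/167201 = -0.03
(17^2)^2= 83521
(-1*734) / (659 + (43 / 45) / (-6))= -198180 / 177887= -1.11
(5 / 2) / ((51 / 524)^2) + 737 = 2603377 / 2601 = 1000.91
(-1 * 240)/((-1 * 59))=240/59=4.07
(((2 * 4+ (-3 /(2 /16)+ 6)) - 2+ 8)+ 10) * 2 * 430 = 5160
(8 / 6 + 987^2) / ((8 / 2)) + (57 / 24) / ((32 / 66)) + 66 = 93547577 / 384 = 243613.48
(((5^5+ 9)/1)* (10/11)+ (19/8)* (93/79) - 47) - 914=1890.89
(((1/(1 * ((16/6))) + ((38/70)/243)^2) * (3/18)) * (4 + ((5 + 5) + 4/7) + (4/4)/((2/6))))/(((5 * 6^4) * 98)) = 0.00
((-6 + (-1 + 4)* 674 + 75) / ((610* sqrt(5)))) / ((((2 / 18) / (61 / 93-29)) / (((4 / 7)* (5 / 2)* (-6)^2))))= -595282608* sqrt(5) / 66185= -20111.69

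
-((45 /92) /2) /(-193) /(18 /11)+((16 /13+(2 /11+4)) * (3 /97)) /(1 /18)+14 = 16761716665 /985173904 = 17.01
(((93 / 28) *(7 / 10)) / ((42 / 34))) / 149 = 527 / 41720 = 0.01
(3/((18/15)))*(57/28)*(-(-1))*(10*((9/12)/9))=475/112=4.24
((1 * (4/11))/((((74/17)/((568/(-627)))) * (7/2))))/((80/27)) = -21726/2977205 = -0.01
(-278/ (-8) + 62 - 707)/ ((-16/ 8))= 2441/ 8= 305.12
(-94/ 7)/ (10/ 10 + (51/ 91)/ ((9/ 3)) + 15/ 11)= -13442/ 2553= -5.27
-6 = -6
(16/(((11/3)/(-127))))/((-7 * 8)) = 762/77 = 9.90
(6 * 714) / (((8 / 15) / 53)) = 851445 / 2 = 425722.50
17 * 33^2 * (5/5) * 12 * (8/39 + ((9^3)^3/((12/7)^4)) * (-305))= -3039538490488425.71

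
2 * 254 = 508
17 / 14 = 1.21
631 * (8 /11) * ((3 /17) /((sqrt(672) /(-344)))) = -1074.66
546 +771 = 1317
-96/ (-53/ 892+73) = -85632/ 65063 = -1.32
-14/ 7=-2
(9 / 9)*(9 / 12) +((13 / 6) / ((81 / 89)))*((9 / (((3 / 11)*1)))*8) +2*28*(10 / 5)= 240163 / 324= 741.24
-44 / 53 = -0.83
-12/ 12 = -1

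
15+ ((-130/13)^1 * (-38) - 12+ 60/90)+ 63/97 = 111836/291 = 384.32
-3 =-3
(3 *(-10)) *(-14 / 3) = 140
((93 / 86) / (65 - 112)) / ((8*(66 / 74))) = -1147 / 355696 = -0.00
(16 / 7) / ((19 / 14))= 32 / 19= 1.68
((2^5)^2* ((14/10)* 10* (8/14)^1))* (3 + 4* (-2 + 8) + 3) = 245760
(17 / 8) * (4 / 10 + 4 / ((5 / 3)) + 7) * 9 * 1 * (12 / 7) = 3213 / 10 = 321.30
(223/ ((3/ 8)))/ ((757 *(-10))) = -892/ 11355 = -0.08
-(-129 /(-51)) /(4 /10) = -215 /34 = -6.32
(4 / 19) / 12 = 1 / 57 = 0.02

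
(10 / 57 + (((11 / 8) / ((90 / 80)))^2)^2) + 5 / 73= 22526872 / 9100107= 2.48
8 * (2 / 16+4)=33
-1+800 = 799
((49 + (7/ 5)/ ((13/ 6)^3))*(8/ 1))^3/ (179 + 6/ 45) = 241565184230231705088/ 712357245381275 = 339106.80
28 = 28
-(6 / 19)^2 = -0.10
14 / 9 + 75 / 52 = 1403 / 468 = 3.00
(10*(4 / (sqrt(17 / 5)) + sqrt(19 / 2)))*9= 360*sqrt(85) / 17 + 45*sqrt(38)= 472.64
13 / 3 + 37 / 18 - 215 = -3755 / 18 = -208.61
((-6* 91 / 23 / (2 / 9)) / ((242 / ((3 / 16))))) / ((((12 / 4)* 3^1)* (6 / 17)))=-4641 / 178112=-0.03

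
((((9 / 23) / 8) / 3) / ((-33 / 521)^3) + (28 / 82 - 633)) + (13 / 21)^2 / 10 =-5142376193939 / 7380182040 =-696.78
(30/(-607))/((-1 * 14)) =0.00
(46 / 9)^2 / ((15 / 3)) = 2116 / 405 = 5.22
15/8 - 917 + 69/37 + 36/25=-6747469/7400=-911.82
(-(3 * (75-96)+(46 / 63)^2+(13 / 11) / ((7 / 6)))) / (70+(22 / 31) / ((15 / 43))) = 0.85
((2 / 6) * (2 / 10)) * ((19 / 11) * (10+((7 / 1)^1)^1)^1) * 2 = 646 / 165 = 3.92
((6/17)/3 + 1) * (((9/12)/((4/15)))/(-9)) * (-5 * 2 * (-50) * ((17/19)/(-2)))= 625/8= 78.12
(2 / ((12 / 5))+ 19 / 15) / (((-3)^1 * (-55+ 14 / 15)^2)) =-315 / 1315442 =-0.00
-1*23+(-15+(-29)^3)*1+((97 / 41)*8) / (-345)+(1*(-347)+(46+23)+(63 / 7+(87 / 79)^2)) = -2180034605231 / 88278945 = -24694.84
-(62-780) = 718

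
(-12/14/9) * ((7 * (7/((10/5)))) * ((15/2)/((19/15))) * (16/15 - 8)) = 1820/19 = 95.79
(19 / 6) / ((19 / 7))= 7 / 6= 1.17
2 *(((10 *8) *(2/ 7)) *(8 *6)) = 15360/ 7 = 2194.29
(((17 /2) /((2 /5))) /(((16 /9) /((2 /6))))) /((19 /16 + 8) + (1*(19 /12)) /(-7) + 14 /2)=5355 /21452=0.25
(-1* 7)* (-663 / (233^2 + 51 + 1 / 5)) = 7735 / 90567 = 0.09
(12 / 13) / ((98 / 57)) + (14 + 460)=302280 / 637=474.54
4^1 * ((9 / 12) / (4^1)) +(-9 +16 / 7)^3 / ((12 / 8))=-827497 / 4116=-201.04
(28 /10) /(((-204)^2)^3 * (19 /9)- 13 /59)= 826 /44886331448709055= 0.00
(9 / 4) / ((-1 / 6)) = -27 / 2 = -13.50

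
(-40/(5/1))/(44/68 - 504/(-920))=-1955/292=-6.70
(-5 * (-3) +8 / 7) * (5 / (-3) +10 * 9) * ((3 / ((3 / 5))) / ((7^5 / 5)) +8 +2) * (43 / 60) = 10220.85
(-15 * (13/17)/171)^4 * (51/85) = 3570125/293882586507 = 0.00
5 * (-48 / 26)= -120 / 13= -9.23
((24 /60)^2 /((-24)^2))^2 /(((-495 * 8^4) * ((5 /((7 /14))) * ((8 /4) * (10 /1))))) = -1 /5255331840000000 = -0.00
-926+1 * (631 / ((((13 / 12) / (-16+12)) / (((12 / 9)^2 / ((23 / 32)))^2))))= -2818544578 / 185679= -15179.66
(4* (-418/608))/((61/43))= -473/244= -1.94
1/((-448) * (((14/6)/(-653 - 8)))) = 1983/3136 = 0.63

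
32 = 32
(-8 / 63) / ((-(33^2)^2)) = 0.00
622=622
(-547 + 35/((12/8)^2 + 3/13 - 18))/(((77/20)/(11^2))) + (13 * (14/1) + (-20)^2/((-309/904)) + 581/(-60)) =-70831021363/3878980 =-18260.22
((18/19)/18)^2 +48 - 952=-326343/361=-904.00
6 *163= 978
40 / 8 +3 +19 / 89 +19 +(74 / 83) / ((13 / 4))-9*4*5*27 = -464070978 / 96031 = -4832.51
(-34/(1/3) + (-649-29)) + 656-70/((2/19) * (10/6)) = -523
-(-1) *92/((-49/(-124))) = 11408/49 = 232.82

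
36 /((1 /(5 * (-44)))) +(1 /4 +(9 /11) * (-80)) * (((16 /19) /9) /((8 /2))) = -784231 /99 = -7921.53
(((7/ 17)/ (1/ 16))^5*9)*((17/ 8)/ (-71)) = -19826343936/ 5929991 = -3343.40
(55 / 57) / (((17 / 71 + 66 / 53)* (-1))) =-206965 / 318459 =-0.65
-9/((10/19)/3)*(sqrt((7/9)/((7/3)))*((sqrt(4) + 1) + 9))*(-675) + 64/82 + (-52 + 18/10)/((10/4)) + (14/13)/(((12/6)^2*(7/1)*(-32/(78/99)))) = -20890817/1082400 + 138510*sqrt(3) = 239887.06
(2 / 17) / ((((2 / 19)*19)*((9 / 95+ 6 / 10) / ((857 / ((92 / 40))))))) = 407075 / 12903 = 31.55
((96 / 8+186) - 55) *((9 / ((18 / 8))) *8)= 4576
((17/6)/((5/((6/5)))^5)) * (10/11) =44064/21484375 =0.00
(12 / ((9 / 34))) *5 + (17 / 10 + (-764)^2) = 17517731 / 30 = 583924.37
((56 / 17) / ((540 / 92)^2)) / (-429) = -29624 / 132914925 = -0.00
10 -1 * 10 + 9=9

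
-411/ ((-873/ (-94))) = -12878/ 291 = -44.25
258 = 258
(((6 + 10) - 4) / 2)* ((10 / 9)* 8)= 160 / 3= 53.33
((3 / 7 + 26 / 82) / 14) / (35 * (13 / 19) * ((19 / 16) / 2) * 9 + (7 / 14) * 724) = 3424 / 31499111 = 0.00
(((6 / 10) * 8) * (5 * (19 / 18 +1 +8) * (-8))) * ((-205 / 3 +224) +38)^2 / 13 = -1955153312 / 351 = -5570237.36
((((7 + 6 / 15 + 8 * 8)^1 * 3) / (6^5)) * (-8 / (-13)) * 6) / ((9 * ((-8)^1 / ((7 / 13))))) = -833 / 1095120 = -0.00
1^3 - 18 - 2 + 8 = -11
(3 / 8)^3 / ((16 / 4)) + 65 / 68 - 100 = -3447861 / 34816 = -99.03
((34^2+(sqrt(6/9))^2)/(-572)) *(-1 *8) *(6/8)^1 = 1735/143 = 12.13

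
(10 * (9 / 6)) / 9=5 / 3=1.67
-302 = -302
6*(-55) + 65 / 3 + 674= 1097 / 3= 365.67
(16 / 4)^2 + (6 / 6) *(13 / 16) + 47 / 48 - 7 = 259 / 24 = 10.79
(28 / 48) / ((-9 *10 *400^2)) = -7 / 172800000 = -0.00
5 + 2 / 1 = 7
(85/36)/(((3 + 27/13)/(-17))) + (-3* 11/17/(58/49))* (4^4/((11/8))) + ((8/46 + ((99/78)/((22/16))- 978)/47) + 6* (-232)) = -28409650067153/16461234504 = -1725.85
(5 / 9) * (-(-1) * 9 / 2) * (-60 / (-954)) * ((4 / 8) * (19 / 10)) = 95 / 636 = 0.15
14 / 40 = 7 / 20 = 0.35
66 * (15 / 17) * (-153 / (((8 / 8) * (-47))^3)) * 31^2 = 8562510 / 103823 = 82.47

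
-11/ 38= -0.29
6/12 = 1/2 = 0.50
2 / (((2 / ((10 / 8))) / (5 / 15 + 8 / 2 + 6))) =155 / 12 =12.92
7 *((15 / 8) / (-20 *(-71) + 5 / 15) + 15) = 3579555 / 34088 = 105.01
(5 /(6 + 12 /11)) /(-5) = -11 /78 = -0.14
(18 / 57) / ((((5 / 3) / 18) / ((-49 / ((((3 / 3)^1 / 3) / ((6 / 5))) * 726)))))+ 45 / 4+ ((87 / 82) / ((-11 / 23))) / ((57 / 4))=96762983 / 9425900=10.27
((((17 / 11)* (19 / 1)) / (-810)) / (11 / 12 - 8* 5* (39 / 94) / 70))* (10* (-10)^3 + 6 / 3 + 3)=424855466 / 796851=533.17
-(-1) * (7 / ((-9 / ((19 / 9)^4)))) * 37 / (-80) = 33753139 / 4723920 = 7.15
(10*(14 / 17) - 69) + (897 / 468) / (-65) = -806131 / 13260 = -60.79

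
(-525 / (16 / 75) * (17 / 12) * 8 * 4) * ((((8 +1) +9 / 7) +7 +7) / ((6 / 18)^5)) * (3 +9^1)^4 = -13652128800000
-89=-89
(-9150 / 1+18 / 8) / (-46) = 36591 / 184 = 198.86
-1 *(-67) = 67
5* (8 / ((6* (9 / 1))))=20 / 27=0.74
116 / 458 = 58 / 229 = 0.25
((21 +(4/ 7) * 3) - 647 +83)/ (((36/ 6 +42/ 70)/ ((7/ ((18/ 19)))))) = -605.98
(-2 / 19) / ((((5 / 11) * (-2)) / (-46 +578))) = 308 / 5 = 61.60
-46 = -46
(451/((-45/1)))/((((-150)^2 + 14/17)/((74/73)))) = -25789/57116295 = -0.00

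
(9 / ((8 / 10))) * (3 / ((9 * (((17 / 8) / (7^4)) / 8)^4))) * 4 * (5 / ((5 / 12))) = 100360089806255821946880 / 83521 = 1201615040603630487.50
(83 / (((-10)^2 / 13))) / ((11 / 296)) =79846 / 275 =290.35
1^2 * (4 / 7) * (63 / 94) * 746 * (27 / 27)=13428 / 47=285.70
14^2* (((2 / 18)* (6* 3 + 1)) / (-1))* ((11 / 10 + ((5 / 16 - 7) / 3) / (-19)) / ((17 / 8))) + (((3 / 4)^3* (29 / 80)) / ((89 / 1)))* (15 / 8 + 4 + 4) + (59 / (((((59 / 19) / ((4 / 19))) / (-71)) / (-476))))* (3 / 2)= 338899759299499 / 1673256960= 202538.98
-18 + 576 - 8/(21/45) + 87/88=333777/616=541.85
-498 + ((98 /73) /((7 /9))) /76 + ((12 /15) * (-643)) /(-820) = -1414140043 /2843350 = -497.35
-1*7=-7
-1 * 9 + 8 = -1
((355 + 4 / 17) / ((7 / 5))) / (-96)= -10065 / 3808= -2.64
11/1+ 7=18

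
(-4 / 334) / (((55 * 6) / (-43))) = 43 / 27555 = 0.00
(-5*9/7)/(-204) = 15/476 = 0.03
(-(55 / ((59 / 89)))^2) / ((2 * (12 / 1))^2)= -23961025 / 2005056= -11.95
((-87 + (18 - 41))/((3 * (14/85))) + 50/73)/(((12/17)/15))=-28919125/6132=-4716.10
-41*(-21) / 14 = 123 / 2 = 61.50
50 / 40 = 1.25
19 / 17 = 1.12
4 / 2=2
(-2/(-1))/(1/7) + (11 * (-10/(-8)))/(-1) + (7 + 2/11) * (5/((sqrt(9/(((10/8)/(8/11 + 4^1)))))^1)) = 1/4 + 395 * sqrt(715)/1716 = 6.41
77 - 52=25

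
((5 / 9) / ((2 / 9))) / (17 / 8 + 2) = 20 / 33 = 0.61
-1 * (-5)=5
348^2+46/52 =3148727/26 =121104.88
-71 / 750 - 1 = -821 / 750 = -1.09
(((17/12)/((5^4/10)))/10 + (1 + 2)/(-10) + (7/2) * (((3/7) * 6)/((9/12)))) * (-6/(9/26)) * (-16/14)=9127768/39375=231.82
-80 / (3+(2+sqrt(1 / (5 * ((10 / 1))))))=-20000 / 1249+400 * sqrt(2) / 1249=-15.56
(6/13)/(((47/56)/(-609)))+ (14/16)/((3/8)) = -609595/1833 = -332.57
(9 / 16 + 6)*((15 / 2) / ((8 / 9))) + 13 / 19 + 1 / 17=4639965 / 82688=56.11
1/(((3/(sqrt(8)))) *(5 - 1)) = sqrt(2)/6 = 0.24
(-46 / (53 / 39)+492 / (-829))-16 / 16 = -1557239 / 43937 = -35.44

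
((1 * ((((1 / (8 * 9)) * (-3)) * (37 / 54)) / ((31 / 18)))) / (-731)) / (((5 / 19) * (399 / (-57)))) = -703 / 57105720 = -0.00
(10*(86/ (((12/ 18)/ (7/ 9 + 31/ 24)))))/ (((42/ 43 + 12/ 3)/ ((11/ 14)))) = 15152555/ 35952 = 421.47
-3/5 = -0.60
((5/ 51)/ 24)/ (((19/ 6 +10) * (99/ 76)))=95/ 398871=0.00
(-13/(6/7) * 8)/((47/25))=-9100/141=-64.54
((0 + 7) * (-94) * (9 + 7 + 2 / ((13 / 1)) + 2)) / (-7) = 22184 / 13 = 1706.46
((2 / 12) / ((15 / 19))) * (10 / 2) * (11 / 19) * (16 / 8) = 11 / 9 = 1.22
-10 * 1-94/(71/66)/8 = -2971/142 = -20.92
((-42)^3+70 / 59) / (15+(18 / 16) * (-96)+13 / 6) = 26226732 / 32155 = 815.63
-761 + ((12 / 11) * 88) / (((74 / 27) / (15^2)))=263443 / 37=7120.08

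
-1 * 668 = -668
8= 8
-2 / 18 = -1 / 9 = -0.11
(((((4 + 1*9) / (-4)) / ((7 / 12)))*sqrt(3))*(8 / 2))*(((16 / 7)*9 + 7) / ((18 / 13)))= -65234*sqrt(3) / 147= -768.63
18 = 18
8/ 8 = 1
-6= -6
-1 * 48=-48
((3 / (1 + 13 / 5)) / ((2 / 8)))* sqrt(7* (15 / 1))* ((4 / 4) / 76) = 5* sqrt(105) / 114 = 0.45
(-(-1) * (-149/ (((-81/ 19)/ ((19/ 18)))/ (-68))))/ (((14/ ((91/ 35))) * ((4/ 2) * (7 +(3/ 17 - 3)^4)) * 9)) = -992844946249/ 2706507044010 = -0.37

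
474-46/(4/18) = 267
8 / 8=1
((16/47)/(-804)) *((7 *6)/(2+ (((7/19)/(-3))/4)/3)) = -38304/4285789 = -0.01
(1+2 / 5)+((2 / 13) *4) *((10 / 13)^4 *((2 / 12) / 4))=7847153 / 5569395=1.41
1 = 1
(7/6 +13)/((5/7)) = 119/6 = 19.83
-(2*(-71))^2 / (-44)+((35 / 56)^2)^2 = 20654811 / 45056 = 458.43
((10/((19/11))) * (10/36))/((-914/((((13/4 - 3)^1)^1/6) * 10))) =-1375/1875528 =-0.00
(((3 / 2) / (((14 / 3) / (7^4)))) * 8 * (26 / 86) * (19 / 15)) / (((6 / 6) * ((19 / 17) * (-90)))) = -23.50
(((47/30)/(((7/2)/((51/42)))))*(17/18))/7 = 13583/185220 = 0.07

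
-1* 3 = -3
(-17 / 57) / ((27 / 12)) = -68 / 513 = -0.13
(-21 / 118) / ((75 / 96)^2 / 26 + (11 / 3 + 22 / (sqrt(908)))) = -56110911187968 / 1117920839029177 + 736836452352 * sqrt(227) / 1117920839029177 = -0.04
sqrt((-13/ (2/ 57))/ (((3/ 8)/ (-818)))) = 2 * sqrt(202046) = 898.99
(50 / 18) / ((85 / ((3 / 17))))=5 / 867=0.01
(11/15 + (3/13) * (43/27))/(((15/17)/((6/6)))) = 10948/8775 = 1.25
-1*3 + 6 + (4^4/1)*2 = 515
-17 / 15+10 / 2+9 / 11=773 / 165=4.68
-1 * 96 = -96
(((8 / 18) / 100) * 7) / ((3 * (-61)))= -7 / 41175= -0.00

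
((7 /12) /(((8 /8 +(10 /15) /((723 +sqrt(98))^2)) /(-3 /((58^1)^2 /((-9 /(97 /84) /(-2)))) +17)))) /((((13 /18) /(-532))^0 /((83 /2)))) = 166408017459* sqrt(2) /16370637507322084 +26943254356508902703 /65482550029288336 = 411.46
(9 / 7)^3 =729 / 343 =2.13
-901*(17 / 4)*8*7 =-214438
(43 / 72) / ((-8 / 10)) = -215 / 288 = -0.75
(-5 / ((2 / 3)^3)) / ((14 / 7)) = -135 / 16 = -8.44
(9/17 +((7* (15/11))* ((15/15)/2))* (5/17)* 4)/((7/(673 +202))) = 143625/187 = 768.05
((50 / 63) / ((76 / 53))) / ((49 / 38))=1325 / 3087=0.43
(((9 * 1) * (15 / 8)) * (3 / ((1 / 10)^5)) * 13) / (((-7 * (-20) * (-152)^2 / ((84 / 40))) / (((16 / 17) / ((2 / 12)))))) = 5923125 / 24548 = 241.29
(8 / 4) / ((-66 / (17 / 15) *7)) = -17 / 3465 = -0.00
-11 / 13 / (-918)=11 / 11934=0.00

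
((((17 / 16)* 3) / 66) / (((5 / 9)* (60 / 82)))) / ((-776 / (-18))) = 18819 / 6828800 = 0.00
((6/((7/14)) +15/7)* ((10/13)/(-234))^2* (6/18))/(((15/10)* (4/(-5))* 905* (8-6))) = -275/11724518988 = -0.00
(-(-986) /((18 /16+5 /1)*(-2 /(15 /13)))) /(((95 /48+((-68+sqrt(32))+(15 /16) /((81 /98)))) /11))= 28575866880*sqrt(2) /29218252973+463547525760 /29218252973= 17.25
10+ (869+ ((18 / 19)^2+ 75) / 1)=344718 / 361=954.90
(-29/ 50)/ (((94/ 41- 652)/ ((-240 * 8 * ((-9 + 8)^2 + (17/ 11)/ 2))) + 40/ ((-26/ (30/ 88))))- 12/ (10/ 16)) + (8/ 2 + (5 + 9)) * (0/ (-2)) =24483888/ 824583125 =0.03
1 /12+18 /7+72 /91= 3763 /1092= 3.45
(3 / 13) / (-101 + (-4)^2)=-3 / 1105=-0.00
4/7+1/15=67/105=0.64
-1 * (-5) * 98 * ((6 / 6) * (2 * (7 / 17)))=6860 / 17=403.53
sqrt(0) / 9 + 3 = 3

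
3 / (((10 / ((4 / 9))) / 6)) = 0.80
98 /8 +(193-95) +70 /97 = 43057 /388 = 110.97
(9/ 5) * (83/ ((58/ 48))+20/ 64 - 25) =79.20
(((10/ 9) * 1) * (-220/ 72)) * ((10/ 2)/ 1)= -1375/ 81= -16.98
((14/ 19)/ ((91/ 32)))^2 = 4096/ 61009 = 0.07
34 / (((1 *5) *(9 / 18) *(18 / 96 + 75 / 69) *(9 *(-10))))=-12512 / 105525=-0.12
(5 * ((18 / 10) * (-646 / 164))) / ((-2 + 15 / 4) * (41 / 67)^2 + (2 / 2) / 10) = -7676190 / 163549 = -46.94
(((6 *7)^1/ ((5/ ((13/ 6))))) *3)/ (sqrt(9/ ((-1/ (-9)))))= 91/ 15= 6.07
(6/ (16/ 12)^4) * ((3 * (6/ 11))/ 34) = 2187/ 23936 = 0.09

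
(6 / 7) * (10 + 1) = 9.43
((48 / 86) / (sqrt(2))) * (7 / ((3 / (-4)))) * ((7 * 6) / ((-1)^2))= -4704 * sqrt(2) / 43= -154.71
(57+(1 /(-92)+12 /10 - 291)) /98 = -15299 /6440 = -2.38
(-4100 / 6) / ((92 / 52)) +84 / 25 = -660454 / 1725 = -382.87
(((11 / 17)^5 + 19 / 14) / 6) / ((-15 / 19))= -185135981 / 596339940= -0.31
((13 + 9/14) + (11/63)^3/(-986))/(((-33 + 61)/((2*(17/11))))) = 840898798/558354951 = 1.51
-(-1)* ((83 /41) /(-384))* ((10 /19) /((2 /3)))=-415 /99712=-0.00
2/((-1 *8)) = -0.25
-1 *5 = -5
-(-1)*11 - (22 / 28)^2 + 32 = 8307 / 196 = 42.38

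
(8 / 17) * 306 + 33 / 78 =3755 / 26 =144.42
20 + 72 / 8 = 29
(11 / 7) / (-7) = -11 / 49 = -0.22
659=659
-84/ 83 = -1.01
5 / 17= 0.29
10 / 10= 1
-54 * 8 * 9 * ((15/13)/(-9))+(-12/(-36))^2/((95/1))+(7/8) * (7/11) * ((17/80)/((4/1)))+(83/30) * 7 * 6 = 38479540591/62599680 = 614.69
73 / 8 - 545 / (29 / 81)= -351043 / 232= -1513.12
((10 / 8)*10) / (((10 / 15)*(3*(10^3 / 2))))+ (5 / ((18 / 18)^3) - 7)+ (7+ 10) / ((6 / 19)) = 12443 / 240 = 51.85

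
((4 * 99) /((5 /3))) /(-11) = -108 /5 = -21.60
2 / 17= 0.12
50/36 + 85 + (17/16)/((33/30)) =87.35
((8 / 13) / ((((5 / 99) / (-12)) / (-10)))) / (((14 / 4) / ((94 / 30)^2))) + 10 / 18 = 83988719 / 20475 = 4102.01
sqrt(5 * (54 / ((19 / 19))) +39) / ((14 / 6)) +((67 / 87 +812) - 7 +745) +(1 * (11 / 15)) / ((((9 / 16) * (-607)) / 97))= 3 * sqrt(309) / 7 +3684762767 / 2376405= 1558.10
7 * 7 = 49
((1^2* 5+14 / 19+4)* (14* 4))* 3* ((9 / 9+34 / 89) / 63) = 60680 / 1691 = 35.88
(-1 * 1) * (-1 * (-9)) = -9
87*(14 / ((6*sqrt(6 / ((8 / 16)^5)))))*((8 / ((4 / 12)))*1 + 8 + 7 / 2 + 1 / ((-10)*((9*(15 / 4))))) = 9727963*sqrt(3) / 32400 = 520.04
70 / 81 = 0.86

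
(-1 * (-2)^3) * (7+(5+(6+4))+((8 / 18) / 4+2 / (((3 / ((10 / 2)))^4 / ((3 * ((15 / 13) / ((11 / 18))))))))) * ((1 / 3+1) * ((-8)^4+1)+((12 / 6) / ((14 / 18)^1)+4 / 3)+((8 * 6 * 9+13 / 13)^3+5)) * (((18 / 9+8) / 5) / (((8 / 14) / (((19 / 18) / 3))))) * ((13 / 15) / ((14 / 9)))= 48807380470.58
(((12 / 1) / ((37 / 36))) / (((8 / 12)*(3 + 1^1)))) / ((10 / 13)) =1053 / 185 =5.69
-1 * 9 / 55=-9 / 55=-0.16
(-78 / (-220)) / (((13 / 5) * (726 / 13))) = 0.00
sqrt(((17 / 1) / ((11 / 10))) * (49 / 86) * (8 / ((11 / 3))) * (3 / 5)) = 3.40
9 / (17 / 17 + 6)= 9 / 7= 1.29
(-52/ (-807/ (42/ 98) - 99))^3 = 17576/ 973242271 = 0.00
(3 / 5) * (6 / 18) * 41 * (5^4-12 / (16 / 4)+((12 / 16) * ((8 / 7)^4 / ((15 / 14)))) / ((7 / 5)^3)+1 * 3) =603370965 / 117649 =5128.57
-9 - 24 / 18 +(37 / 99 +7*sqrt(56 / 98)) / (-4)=-4129 / 396 - sqrt(7) / 2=-11.75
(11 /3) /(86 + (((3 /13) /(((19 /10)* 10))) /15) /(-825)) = 3735875 /87623249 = 0.04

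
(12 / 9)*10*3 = 40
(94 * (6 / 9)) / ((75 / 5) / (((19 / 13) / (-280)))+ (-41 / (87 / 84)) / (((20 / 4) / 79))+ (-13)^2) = -517940 / 27523659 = -0.02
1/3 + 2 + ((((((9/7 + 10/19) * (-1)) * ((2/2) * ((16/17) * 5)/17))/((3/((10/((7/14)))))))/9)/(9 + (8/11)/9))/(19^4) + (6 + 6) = 64546213567463/4503224301023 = 14.33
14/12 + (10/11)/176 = 3403/2904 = 1.17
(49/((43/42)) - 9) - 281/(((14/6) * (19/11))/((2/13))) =2091681/74347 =28.13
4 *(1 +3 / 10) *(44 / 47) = 1144 / 235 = 4.87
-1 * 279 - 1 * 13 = -292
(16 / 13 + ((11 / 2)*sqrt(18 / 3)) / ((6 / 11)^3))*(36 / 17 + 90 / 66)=10416 / 2431 + 288827*sqrt(6) / 2448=293.29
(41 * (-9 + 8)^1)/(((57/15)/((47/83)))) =-6.11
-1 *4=-4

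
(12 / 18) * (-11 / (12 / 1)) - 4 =-83 / 18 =-4.61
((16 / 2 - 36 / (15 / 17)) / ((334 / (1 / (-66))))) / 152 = 41 / 4188360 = 0.00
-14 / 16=-7 / 8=-0.88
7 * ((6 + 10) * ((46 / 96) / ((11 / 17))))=2737 / 33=82.94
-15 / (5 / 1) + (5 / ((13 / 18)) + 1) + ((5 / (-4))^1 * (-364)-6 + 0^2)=5901 / 13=453.92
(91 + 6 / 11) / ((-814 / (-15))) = 15105 / 8954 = 1.69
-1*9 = -9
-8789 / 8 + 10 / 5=-8773 / 8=-1096.62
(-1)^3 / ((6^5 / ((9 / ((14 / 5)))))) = -5 / 12096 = -0.00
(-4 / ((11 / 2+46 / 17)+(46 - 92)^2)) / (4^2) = -17 / 144446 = -0.00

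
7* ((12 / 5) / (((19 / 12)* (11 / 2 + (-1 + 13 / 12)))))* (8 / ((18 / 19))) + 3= 6381 / 335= 19.05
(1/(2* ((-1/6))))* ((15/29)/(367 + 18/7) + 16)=-3601419/75023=-48.00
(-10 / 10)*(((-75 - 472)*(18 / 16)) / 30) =1641 / 80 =20.51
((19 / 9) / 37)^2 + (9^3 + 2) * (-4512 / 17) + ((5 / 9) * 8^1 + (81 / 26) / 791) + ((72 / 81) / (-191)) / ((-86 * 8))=-1816927956467893037 / 9365050544031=-194011.55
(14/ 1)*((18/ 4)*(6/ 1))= 378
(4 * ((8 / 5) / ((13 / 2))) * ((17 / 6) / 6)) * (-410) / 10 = -11152 / 585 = -19.06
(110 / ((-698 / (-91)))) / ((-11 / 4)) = -5.21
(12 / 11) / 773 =12 / 8503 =0.00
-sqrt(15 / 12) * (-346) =386.84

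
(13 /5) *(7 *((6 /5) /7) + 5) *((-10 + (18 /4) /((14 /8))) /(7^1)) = -20956 /1225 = -17.11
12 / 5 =2.40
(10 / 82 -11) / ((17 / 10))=-6.40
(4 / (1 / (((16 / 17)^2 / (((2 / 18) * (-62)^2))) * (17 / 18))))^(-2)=266897569 / 16384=16290.13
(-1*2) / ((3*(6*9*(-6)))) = 1 / 486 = 0.00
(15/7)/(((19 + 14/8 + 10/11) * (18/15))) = 550/6671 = 0.08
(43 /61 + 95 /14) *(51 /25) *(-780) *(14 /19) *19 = -50894532 /305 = -166867.32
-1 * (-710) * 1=710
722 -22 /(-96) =722.23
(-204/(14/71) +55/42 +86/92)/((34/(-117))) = 9722973/2737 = 3552.42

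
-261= -261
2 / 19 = 0.11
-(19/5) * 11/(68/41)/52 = -8569/17680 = -0.48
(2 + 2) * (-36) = -144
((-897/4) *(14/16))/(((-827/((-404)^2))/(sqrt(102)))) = 64052079 *sqrt(102)/1654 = 391109.00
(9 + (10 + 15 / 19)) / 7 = 376 / 133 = 2.83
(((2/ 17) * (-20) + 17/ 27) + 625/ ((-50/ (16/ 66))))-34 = -38.75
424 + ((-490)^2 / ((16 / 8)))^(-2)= 6110689060001 / 14412002500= 424.00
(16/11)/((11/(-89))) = -1424/121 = -11.77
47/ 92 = 0.51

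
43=43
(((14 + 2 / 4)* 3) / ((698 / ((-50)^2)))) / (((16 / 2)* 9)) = 18125 / 8376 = 2.16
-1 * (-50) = 50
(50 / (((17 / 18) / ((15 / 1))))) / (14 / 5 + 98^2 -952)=33750 / 367829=0.09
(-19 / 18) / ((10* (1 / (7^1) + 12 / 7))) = -0.06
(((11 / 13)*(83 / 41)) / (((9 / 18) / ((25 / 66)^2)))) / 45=10375 / 949806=0.01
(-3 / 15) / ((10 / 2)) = -1 / 25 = -0.04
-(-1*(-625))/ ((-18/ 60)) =6250/ 3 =2083.33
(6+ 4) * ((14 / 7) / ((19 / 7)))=140 / 19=7.37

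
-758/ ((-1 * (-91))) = -8.33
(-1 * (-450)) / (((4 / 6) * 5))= 135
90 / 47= 1.91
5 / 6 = 0.83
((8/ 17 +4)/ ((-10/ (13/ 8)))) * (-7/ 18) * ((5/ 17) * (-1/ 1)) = -1729/ 20808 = -0.08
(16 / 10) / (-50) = -4 / 125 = -0.03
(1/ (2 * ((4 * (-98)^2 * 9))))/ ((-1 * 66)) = -1/ 45638208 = -0.00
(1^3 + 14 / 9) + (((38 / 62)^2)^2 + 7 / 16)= 416803775 / 132987024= 3.13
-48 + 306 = 258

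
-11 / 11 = -1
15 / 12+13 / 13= 9 / 4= 2.25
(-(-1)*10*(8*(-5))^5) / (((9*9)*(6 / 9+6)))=-51200000 / 27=-1896296.30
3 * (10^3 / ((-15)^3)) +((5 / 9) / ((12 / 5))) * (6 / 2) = -7 / 36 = -0.19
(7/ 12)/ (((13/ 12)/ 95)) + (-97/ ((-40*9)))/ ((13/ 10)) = 1849/ 36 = 51.36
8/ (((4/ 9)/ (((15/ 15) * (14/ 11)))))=252/ 11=22.91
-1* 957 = -957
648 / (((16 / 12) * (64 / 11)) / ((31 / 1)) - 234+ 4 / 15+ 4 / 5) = -1657260 / 595087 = -2.78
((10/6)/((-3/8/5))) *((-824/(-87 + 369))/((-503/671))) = -55290400/638307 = -86.62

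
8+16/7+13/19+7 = 2390/133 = 17.97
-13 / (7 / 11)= -143 / 7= -20.43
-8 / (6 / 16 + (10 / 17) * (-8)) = 1088 / 589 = 1.85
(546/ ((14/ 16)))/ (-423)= -208/ 141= -1.48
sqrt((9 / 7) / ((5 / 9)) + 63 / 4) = 3 * sqrt(9835) / 70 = 4.25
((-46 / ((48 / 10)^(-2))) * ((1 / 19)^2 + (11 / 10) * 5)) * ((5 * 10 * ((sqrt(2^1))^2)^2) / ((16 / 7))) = -184220064 / 361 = -510304.89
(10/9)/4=5/18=0.28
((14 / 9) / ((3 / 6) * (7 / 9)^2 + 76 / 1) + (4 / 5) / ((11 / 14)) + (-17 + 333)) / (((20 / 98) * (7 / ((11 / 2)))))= 377195448 / 309025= 1220.60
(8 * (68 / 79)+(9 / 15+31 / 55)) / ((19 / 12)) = 419712 / 82555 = 5.08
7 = 7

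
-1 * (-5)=5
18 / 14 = 9 / 7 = 1.29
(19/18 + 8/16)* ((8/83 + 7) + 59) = 76804/747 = 102.82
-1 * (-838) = 838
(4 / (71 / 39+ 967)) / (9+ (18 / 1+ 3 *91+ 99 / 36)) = 78 / 5719553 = 0.00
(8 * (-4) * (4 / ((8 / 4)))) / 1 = -64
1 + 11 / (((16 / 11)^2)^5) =1384823298387 / 1099511627776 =1.26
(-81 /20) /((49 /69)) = -5589 /980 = -5.70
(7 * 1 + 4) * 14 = 154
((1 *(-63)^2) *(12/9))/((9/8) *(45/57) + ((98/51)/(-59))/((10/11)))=12101957280/1949147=6208.85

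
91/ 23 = 3.96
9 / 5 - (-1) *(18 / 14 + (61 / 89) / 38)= 367391 / 118370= 3.10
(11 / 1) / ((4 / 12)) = 33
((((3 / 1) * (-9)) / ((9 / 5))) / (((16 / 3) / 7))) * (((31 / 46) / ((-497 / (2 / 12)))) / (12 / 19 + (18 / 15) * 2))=14725 / 10033152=0.00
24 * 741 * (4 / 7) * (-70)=-711360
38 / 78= 19 / 39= 0.49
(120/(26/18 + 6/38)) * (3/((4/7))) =53865/137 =393.18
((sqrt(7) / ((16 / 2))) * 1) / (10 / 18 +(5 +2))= 9 * sqrt(7) / 544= 0.04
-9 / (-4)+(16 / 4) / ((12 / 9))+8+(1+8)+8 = 121 / 4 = 30.25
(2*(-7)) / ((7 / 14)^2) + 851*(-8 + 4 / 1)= -3460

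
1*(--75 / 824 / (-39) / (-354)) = 25 / 3792048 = 0.00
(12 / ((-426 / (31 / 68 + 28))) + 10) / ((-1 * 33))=-22205 / 79662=-0.28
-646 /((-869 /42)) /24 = 1.30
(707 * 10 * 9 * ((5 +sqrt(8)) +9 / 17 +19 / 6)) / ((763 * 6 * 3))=1010 * sqrt(2) / 109 +447935 / 11118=53.39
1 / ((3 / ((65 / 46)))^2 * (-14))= -4225 / 266616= -0.02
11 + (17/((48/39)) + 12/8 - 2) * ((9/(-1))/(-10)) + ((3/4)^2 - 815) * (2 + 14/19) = -6706257/3040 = -2206.01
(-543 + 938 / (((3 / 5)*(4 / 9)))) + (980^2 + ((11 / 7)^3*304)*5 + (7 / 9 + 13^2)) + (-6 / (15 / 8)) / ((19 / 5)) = 113721333305 / 117306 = 969441.74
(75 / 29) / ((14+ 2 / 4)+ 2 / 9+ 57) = 1350 / 37439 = 0.04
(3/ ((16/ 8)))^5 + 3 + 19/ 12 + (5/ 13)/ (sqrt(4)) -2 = 12941/ 1248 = 10.37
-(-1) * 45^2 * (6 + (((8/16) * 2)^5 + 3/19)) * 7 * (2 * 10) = 38556000/19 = 2029263.16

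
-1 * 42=-42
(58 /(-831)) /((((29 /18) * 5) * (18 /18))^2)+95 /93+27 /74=1914584813 /1382077650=1.39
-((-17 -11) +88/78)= 26.87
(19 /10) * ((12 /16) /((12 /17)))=323 /160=2.02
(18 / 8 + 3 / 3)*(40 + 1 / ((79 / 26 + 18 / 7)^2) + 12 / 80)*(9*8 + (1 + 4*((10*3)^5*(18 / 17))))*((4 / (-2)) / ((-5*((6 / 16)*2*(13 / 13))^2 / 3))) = 38108602944031628398 / 1329112275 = 28672222550.97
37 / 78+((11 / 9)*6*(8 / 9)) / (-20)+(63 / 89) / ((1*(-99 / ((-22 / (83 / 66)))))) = 7091867 / 25928370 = 0.27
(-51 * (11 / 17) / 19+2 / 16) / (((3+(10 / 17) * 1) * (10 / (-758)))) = 315707 / 9272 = 34.05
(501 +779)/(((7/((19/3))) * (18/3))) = 12160/63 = 193.02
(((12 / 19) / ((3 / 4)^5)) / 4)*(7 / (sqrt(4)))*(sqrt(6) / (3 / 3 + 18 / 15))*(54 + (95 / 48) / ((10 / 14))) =147.20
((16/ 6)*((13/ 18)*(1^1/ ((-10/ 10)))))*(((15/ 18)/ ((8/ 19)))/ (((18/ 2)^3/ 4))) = -1235/ 59049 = -0.02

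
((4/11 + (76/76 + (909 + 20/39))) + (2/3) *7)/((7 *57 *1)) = 20672/9009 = 2.29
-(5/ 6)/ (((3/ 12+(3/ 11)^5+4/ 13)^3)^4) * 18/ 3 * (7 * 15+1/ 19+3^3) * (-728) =514081299.65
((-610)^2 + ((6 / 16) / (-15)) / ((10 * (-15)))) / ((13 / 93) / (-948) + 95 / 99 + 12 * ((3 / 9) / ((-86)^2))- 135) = -111206277128410211 / 40059367280500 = -2776.04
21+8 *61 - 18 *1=491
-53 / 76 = -0.70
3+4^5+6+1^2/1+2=1036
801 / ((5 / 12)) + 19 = 9707 / 5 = 1941.40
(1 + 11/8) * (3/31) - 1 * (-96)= 23865/248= 96.23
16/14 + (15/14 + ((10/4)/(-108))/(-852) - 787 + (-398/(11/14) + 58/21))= -18259623983/14170464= -1288.57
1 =1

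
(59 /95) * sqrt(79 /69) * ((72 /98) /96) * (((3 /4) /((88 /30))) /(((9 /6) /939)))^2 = 2340969255 * sqrt(5451) /1326578176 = 130.29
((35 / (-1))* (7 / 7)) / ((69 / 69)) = -35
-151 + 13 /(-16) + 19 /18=-21709 /144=-150.76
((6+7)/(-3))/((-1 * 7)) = 13/21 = 0.62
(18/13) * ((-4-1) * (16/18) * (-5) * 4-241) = -2738/13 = -210.62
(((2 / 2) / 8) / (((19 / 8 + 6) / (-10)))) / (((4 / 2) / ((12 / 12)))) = -5 / 67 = -0.07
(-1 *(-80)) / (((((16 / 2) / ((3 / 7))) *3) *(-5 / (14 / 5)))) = -4 / 5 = -0.80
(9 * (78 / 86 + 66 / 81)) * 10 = 154.96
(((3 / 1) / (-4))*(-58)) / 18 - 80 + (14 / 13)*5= -11263 / 156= -72.20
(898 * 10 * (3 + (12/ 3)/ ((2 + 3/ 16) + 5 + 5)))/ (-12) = -291401/ 117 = -2490.61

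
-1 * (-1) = 1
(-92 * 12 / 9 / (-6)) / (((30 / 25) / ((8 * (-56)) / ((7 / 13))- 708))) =-708400 / 27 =-26237.04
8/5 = 1.60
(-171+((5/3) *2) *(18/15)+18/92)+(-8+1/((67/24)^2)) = -36069553/206494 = -174.68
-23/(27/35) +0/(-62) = -805/27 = -29.81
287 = 287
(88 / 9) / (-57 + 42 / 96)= -1408 / 8145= -0.17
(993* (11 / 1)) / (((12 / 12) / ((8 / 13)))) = 87384 / 13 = 6721.85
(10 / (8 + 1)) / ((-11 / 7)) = -70 / 99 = -0.71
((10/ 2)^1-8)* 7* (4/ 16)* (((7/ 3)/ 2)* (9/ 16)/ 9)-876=-112177/ 128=-876.38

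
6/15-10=-48/5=-9.60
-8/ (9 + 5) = -4/ 7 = -0.57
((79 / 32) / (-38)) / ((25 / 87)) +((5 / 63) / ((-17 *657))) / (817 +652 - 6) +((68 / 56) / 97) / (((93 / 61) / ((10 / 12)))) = -1085871352121909 / 4952820371083200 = -0.22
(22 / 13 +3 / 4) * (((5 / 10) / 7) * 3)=381 / 728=0.52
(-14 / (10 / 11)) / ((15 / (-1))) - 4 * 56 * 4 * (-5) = 336077 / 75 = 4481.03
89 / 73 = 1.22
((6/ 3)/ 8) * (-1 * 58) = -29/ 2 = -14.50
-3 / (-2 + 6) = -3 / 4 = -0.75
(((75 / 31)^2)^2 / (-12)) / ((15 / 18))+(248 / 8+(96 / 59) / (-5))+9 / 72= 59660783427 / 2179509560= 27.37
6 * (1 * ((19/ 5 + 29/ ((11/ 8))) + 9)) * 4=44736/ 55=813.38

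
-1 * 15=-15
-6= -6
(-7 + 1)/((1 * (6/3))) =-3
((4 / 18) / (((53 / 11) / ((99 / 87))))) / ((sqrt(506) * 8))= 11 * sqrt(506) / 848424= 0.00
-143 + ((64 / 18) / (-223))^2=-576009983 / 4028049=-143.00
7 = 7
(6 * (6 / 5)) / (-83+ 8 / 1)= -12 / 125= -0.10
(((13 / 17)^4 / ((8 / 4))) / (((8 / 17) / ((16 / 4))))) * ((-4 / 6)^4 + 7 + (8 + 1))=9368008 / 397953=23.54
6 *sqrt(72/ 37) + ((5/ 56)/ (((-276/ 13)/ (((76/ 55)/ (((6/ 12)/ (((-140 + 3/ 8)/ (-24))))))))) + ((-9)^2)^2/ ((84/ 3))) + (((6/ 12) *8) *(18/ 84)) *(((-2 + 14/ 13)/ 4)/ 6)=36 *sqrt(74)/ 37 + 12424242881/ 53044992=242.59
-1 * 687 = -687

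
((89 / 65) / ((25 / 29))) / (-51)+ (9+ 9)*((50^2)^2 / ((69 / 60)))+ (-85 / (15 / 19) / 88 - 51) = 5469747078286977 / 55913000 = 97826034.70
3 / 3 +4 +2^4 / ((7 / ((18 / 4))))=107 / 7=15.29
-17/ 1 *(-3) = 51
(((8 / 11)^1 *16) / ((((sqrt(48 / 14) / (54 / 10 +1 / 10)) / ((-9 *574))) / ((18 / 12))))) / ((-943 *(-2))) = -142.01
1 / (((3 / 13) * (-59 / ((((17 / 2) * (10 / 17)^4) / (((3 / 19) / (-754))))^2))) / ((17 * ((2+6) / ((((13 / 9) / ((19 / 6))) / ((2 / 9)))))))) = -779890248800000000 / 6785496603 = -114934881.62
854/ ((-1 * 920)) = -427/ 460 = -0.93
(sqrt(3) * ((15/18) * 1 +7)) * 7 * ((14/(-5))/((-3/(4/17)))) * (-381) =-1169924 * sqrt(3)/255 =-7946.54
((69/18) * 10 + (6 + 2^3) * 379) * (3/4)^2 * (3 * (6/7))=432891/56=7730.20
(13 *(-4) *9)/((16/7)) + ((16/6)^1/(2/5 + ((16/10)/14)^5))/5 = -25642437359/126058644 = -203.42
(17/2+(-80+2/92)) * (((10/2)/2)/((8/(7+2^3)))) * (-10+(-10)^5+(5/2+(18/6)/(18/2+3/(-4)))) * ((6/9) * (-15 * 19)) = -280125424125/44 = -6366486911.93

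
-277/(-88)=277/88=3.15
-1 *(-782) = 782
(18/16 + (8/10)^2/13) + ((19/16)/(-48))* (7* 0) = 3053/2600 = 1.17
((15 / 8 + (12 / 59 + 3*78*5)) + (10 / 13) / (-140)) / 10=10068575 / 85904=117.21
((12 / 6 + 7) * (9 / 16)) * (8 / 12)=27 / 8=3.38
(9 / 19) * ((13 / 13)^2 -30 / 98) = 0.33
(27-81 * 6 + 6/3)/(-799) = 457/799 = 0.57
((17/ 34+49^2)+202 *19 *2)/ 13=20155/ 26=775.19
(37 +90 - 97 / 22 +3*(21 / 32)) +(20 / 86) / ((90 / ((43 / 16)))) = 394627 / 3168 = 124.57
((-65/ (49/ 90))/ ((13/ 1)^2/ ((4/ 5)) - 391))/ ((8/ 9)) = 26325/ 35231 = 0.75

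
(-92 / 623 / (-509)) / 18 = 46 / 2853963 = 0.00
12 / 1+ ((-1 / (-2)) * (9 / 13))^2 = 8193 / 676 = 12.12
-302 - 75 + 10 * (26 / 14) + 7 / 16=-40095 / 112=-357.99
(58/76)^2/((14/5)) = 4205/20216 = 0.21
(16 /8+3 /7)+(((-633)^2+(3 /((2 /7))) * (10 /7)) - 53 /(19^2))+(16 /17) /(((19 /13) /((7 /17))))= 292637193334 /730303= 400706.55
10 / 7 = 1.43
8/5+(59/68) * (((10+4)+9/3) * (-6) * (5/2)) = -4393/20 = -219.65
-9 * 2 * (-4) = 72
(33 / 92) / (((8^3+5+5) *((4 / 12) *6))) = 11 / 32016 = 0.00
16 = 16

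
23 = 23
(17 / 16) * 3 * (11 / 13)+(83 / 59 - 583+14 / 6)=-21226735 / 36816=-576.56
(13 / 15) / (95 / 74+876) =962 / 973785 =0.00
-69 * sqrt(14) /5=-51.63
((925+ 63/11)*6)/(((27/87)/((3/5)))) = 593804/55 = 10796.44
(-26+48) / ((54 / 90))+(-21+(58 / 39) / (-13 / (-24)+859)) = 12605711 / 804531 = 15.67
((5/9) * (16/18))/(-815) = -8/13203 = -0.00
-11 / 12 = -0.92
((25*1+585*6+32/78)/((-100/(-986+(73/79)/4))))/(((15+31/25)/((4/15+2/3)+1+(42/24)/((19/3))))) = 108191919415217/22816160640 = 4741.90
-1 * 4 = -4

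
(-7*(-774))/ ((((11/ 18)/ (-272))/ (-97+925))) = -21963965184/ 11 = -1996724107.64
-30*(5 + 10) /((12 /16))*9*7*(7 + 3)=-378000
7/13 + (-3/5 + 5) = 321/65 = 4.94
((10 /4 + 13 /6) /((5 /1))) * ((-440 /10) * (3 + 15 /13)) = -11088 /65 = -170.58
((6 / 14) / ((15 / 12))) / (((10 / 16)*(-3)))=-32 / 175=-0.18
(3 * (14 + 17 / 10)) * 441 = 207711 / 10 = 20771.10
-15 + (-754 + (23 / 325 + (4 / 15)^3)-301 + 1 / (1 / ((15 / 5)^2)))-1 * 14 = -47161688 / 43875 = -1074.91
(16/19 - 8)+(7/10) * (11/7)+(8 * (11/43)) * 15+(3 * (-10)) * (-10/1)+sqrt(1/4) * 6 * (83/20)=5508047/16340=337.09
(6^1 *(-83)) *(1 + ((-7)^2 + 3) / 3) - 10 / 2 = -9135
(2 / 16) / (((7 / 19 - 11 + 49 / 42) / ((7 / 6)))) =-133 / 8632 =-0.02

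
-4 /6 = -2 /3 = -0.67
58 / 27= 2.15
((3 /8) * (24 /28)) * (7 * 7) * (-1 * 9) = -567 /4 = -141.75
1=1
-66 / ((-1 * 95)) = 66 / 95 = 0.69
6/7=0.86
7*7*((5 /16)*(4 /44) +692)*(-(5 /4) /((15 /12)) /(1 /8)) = -5968053 /22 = -271275.14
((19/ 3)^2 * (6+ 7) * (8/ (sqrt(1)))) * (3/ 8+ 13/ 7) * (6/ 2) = 586625/ 21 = 27934.52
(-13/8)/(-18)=13/144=0.09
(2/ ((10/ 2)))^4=16/ 625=0.03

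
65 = 65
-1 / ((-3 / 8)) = 2.67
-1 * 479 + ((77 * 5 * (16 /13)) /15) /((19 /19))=-17449 /39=-447.41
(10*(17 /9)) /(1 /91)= 15470 /9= 1718.89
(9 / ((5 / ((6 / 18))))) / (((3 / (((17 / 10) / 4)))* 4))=17 / 800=0.02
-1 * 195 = -195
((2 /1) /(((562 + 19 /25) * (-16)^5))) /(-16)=25 /118019325952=0.00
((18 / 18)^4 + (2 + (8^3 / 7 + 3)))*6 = 3324 / 7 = 474.86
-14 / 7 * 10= -20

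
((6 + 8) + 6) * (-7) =-140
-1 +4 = 3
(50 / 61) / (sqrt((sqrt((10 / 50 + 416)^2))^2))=250 / 126941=0.00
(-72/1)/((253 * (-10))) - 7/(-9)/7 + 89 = 1014854/11385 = 89.14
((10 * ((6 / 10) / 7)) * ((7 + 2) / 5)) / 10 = 27 / 175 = 0.15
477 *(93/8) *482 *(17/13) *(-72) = -3271446306/13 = -251649715.85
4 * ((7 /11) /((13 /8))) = 1.57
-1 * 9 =-9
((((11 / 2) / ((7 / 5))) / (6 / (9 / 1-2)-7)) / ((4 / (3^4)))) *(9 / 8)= -40095 / 2752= -14.57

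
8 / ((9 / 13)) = 104 / 9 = 11.56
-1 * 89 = -89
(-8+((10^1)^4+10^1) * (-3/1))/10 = -15019/5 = -3003.80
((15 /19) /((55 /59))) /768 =59 /53504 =0.00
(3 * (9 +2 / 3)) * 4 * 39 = 4524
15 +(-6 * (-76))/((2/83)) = 18939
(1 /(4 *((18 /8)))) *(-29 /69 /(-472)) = 29 /293112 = 0.00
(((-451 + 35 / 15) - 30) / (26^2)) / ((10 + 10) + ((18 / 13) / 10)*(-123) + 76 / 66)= -0.17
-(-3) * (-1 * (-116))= 348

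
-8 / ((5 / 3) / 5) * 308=-7392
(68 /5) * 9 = 612 /5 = 122.40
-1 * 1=-1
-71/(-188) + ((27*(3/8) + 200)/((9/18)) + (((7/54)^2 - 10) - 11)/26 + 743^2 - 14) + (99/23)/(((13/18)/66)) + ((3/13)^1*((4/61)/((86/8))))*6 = 118847687711172847/214973462808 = 552848.18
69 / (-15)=-23 / 5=-4.60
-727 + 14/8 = -2901/4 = -725.25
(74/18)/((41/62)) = 2294/369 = 6.22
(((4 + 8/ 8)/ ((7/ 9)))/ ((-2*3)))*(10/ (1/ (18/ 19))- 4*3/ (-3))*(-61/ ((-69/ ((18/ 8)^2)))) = -64.61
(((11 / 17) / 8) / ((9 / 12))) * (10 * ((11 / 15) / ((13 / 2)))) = 242 / 1989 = 0.12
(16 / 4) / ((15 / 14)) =56 / 15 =3.73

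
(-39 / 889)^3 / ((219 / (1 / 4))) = -19773 / 205157847748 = -0.00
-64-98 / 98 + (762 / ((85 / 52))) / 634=-1731613 / 26945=-64.26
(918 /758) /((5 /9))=4131 /1895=2.18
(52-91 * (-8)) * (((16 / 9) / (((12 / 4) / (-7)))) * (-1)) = 29120 / 9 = 3235.56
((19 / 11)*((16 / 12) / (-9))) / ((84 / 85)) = -1615 / 6237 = -0.26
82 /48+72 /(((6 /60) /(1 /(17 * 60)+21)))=6169945 /408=15122.41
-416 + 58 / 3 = -1190 / 3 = -396.67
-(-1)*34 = 34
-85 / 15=-17 / 3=-5.67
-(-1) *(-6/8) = -3/4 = -0.75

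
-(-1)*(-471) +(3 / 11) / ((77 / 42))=-56973 / 121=-470.85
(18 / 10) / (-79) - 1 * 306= -120879 / 395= -306.02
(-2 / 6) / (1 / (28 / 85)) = -0.11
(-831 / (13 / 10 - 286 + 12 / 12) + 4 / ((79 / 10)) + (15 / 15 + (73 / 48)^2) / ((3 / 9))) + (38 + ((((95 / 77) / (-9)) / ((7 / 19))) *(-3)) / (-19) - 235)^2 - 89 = 5814217427100366617 / 150019057343232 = 38756.53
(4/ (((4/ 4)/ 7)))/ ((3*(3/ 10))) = 280/ 9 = 31.11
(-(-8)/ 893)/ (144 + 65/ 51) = 408/ 6616237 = 0.00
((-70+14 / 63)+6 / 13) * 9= -623.85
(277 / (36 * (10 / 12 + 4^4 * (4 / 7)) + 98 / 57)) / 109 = 110523 / 230415536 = 0.00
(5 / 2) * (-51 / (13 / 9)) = -2295 / 26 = -88.27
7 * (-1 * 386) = -2702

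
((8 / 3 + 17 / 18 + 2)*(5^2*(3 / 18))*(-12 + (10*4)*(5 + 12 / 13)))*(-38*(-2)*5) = 701394500 / 351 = 1998274.93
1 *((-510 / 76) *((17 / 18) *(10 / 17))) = -425 / 114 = -3.73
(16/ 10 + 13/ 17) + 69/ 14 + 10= 20579/ 1190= 17.29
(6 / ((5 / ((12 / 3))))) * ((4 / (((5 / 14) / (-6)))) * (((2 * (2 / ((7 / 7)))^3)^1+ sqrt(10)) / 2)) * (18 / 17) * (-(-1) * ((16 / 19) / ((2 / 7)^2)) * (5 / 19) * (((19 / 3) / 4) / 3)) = -4688.36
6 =6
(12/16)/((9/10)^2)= 25/27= 0.93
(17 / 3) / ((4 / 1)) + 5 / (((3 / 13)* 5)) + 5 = 43 / 4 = 10.75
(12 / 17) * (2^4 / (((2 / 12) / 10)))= 11520 / 17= 677.65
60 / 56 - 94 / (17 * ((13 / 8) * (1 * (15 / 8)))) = -34499 / 46410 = -0.74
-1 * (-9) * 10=90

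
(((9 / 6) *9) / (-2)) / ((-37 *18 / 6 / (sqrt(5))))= 9 *sqrt(5) / 148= 0.14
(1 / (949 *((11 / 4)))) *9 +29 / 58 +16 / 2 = 177535 / 20878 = 8.50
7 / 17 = 0.41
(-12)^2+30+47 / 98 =17099 / 98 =174.48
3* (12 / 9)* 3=12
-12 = -12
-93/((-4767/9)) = 279/1589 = 0.18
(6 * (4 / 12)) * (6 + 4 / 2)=16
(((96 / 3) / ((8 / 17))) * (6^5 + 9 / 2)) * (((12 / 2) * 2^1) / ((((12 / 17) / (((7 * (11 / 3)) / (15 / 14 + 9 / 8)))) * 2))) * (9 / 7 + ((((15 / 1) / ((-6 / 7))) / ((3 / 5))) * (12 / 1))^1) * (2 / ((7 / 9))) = -1932038572464 / 41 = -47122892011.32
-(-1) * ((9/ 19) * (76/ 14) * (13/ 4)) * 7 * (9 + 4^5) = 120861/ 2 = 60430.50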